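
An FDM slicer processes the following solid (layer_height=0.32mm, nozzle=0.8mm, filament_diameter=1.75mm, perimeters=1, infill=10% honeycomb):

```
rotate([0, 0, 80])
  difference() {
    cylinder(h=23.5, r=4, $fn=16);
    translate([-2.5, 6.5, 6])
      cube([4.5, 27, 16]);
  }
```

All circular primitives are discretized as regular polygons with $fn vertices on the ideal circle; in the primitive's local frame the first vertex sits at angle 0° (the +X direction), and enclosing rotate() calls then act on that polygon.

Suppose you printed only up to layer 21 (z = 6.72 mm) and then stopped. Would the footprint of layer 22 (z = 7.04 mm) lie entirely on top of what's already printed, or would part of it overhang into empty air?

entirely on top

Compare the two slices. At z = 6.72: the r=4 cylinder gives a regular 16-gon of circumradius 4 (constant along its height) (area = (16/2)·4.000²·sin(360°/16) = 48.98 mm²); the 4.5×27 cube at (-2.5, 6.5) contributes its full rectangle (area 121.50 mm²); Taking the first minus the rest: starting from the r=4 cylinder (48.98 mm²), the 4.5×27 cube at (-2.5, 6.5) misses the remaining region (no effect) — area = 48.98 mm²; (whole slice rotated 80° about Z — lengths, areas and connectivity unchanged). At z = 7.04: the cylinder: section is a regular 16-gon, circumradius r=4 (area = (16/2)·4.000²·sin(360°/16) = 48.98 mm²); the cube at (-2.5, 6.5) is present — its section is the full 4.5×27 rectangle (area 121.50 mm²); After the difference (first − rest): starting from the r=4 cylinder (48.98 mm²), the 4.5×27 cube at (-2.5, 6.5) misses the remaining region (no effect) — area = 48.98 mm²; (whole slice rotated 80° about Z — lengths, areas and connectivity unchanged). Checking containment: the cross-section at z = 7.04 is a subset of the cross-section at z = 6.72.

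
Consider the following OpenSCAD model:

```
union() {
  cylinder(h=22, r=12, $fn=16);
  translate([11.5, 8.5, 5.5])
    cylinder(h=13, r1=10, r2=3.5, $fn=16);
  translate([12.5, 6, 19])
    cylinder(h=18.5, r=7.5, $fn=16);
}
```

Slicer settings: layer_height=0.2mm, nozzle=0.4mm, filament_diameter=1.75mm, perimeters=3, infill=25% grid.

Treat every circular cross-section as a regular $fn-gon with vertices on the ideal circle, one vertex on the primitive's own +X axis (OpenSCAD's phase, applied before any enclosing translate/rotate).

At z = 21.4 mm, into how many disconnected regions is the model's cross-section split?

1

At z = 21.4 mm: the r=12 cylinder gives a regular 16-gon of circumradius 12 (constant along its height); the cone at (11.5, 8.5) does not reach this height (z outside [5.5, 18.5]); the r=7.5 cylinder at (12.5, 6) contributes a regular 16-gon of circumradius 7.5; Taking the union: the regions partially overlap (shared area 47.49 mm²), so overlapping operands fuse into one piece — 1 connected region. The result has 1 disconnected region.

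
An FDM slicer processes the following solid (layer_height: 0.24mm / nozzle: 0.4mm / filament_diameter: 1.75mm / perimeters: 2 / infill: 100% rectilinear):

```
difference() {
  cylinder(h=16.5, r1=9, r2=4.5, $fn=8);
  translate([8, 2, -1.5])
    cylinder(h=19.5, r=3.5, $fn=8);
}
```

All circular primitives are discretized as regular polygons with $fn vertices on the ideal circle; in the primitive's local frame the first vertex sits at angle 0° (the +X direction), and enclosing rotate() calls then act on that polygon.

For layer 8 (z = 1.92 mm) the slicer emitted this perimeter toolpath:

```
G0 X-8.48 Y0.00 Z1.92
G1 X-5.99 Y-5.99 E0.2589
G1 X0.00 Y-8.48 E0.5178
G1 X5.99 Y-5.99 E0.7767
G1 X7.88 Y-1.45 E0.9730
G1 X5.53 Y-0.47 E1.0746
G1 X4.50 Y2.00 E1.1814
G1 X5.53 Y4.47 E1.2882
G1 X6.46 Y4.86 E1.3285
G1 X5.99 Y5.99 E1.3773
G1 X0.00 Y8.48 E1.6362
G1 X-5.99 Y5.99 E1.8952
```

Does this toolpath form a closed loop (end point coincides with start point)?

no

Start point (G0): (-8.48, 0.00). End point (last G1): the path does not return to the start — open.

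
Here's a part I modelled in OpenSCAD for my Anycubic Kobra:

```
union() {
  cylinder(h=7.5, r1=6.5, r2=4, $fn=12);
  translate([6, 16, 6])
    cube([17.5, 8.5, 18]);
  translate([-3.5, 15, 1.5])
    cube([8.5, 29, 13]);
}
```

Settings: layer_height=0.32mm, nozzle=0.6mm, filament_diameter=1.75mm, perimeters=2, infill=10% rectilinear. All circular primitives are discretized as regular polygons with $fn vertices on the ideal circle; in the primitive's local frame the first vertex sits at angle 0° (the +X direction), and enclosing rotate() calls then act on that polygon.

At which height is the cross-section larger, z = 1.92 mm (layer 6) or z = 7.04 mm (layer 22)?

Layer 6 (z = 1.92): the cone contributes a regular 12-gon of circumradius 5.860 (interpolated between r1=6.5 and r2=4 at t=0.256) (area = (12/2)·5.860²·sin(360°/12) = 103.02 mm²); the cube at (6, 16) is absent (z outside [6, 24]); the 8.5×29 cube at (-3.5, 15) contributes its full rectangle (area 246.50 mm²); Merging all regions: the 2 present regions are separate (no shared area or edge), so areas and boundary lengths simply add and each stays a separate island — area = 349.52 mm². So its area = 349.52 mm². Layer 22 (z = 7.04): the cone (r1=6.5→r2=4) has section circumradius 4.153 here — a regular 12-gon (area = (12/2)·4.153²·sin(360°/12) = 51.75 mm²); the cube at (6, 16) (footprint 17.5×8.5) is included at this height (area 148.75 mm²); the cube at (-3.5, 15) is present — its section is the full 8.5×29 rectangle (area 246.50 mm²); Combining (union): the 3 present regions are separate (no shared area or edge), so areas and boundary lengths simply add and each stays a separate island — area = 447.00 mm². So its area = 447.00 mm². Layer 22 is larger (447.00 vs 349.52 mm²).

layer 22 (z = 7.04 mm)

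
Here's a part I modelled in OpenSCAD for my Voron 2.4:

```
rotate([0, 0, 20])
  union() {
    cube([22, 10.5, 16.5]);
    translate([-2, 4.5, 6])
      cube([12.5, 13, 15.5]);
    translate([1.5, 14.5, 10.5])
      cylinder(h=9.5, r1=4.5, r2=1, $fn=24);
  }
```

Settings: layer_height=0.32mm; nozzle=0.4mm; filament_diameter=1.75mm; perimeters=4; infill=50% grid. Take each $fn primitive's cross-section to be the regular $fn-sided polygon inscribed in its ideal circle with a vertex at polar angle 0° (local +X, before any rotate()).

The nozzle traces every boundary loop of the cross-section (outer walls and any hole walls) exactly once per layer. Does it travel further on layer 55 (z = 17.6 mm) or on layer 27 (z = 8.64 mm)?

Layer 55 (z = 17.6): the cube is absent (z outside [0, 16.5]); the cube at (-2, 4.5) (footprint 12.5×13) is included at this height (perimeter 51.00 mm); the cone at (1.5, 14.5): at t=0.747 of its height the radius interpolates to r₁+(r₂−r₁)t = 1.884, giving a regular 24-gon of that circumradius (perimeter = 2·24·1.884·sin(180°/24) = 11.81 mm); Taking the union: the cone at (1.5, 14.5) lies entirely inside the 12.5×13 cube at (-2, 4.5), so the union is just the 12.5×13 cube at (-2, 4.5) — boundary = 51.00 mm; (whole slice rotated 20° about Z — lengths, areas and connectivity unchanged). So its perimeter = 51.00 mm. Layer 27 (z = 8.64): the 22×10.5 cube contributes its full rectangle (perimeter 65.00 mm); the 12.5×13 cube at (-2, 4.5) contributes its full rectangle (perimeter 51.00 mm); the cone at (1.5, 14.5) does not reach this height (z outside [10.5, 20]); Merging all regions: the regions partially overlap (shared area 63.00 mm²), so the edge portions inside another operand are dropped and the merged outline is re-measured after clipping — boundary = 83.00 mm; (rotated 20° about Z; rotation is an isometry so areas/perimeters/island counts are preserved). So its perimeter = 83.00 mm. Layer 27 is larger (83.00 vs 51.00 mm).

layer 27 (z = 8.64 mm)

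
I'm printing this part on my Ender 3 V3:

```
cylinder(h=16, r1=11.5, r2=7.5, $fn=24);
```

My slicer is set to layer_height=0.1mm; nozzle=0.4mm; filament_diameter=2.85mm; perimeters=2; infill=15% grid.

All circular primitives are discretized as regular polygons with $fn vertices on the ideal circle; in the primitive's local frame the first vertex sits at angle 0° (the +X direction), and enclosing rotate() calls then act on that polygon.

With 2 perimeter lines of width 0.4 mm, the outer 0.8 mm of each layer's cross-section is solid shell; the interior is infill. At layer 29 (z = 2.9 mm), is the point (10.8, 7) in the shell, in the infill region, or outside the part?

At z = 2.9 mm: the cone: at t=0.181 of its height the radius interpolates to r₁+(r₂−r₁)t = 10.775, giving a regular 24-gon of that circumradius. Overall, the cross-section is a single solid region. The nearest boundary edge runs (9.33, 5.39)→(7.62, 7.62); distance from the point to it = 2.15 mm. The point is not inside any of the regions above, so it lies outside the cross-section (2.15 mm from the nearest boundary).

outside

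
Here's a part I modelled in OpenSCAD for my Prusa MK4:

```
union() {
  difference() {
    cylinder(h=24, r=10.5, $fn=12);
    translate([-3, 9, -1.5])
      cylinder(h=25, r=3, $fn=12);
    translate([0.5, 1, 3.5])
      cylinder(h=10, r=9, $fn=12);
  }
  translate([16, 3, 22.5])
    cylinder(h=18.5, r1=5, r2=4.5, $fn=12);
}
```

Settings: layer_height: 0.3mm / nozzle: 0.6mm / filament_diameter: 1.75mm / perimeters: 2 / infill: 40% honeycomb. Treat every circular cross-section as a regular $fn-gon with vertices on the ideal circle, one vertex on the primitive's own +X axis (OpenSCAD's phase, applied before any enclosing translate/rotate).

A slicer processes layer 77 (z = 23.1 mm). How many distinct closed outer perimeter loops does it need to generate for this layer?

2

At z = 23.1 mm: the r=10.5 cylinder contributes a regular 12-gon of circumradius 10.5; the r=3 cylinder at (-3, 9) gives a regular 12-gon of circumradius 3 (constant along its height); the cylinder at (0.5, 1) is not intersected at this z (z outside [3.5, 13.5]); After the difference (first − rest): starting from the r=10.5 cylinder, the r=3 cylinder at (-3, 9) partially overlaps it — only the 17.24 mm² overlap (of its 27.00 mm²) is removed, clipping the outline — 1 connected region; the cone at (16, 3) contributes a regular 12-gon of circumradius 4.984 (interpolated between r1=5 and r2=4.5 at t=0.032); Merging all regions: the 2 present regions are separate (no shared area or edge), so areas and boundary lengths simply add and each stays a separate island — 2 connected regions. The result has 2 disconnected regions.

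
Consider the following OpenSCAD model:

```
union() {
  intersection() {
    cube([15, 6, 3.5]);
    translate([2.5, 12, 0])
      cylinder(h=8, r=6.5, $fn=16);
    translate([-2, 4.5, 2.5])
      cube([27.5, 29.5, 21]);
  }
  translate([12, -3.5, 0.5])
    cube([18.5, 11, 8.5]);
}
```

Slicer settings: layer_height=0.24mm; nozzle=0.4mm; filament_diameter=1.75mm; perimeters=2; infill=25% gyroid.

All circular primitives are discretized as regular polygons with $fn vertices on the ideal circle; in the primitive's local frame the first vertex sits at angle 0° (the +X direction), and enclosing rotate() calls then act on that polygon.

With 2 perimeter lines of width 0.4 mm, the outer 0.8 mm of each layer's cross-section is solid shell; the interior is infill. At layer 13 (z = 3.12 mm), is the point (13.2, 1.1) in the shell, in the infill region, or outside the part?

infill

At z = 3.12 mm: the 15×6 cube contributes its full rectangle; the r=6.5 cylinder at (2.5, 12) gives a regular 16-gon of circumradius 6.5 (constant along its height); the cube at (-2, 4.5) is present — its section is the full 27.5×29.5 rectangle; Keeping only the common overlap: the r=6.5 cylinder at (2.5, 12) partially overlaps the 15×6 cube; clipping to the common part keeps 1.26 mm²; the running intersection lies inside the 27.5×29.5 cube at (-2, 4.5), so it is kept whole — 1 connected region; the cube at (12, -3.5) is present — its section is the full 18.5×11 rectangle; Taking the union: the 2 present regions are separate (no shared area or edge), so areas and boundary lengths simply add and each stays a separate island — 2 connected regions. Overall, the cross-section has 2 separate islands. The nearest boundary edge runs (12.00, -3.50)→(12.00, 7.50); distance from the point to it = 1.20 mm. (Shell/infill is judged within the island containing the point — the largest one.) The point is inside the cross-section and 1.20 mm from the nearest boundary — more than the 0.8 mm shell width (2 × 0.4), so it's in the infill interior.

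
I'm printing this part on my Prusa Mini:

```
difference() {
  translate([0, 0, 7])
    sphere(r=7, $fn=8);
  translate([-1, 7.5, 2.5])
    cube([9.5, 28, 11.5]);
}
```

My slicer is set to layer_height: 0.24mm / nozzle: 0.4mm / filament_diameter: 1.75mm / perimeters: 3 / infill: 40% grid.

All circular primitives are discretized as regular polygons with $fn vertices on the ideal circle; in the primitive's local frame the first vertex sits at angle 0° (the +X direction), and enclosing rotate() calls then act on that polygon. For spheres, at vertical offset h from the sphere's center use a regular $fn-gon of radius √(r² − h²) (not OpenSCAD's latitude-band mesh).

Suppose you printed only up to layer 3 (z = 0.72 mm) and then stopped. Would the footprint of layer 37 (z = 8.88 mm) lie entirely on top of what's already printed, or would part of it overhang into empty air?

part overhangs

Compare the two slices. At z = 0.72: the sphere: section is a regular 8-gon, circumradius = √(r²−h²) = √(7²−6.28²) = 3.092 (area = (8/2)·3.092²·sin(360°/8) = 27.04 mm²); the cube at (-1, 7.5) is not intersected at this z (z outside [2.5, 14]); Subtracting the remaining from the first: none of the subtracted shapes is present at this height, so the r=7 sphere is unchanged — area = 27.04 mm². At z = 8.88: the r=7 sphere contributes a regular 8-gon of circumradius √(7²−1.88²) = 6.743 (area = (8/2)·6.743²·sin(360°/8) = 128.60 mm²); the cube at (-1, 7.5) is present — its section is the full 9.5×28 rectangle (area 266.00 mm²); Subtracting the remaining from the first: starting from the r=7 sphere (128.60 mm²), the 9.5×28 cube at (-1, 7.5) misses the remaining region (no effect) — area = 128.60 mm². Checking containment: at z = 8.88 the cross-section extends beyond the z = 0.72 cross-section by about 101.55 mm².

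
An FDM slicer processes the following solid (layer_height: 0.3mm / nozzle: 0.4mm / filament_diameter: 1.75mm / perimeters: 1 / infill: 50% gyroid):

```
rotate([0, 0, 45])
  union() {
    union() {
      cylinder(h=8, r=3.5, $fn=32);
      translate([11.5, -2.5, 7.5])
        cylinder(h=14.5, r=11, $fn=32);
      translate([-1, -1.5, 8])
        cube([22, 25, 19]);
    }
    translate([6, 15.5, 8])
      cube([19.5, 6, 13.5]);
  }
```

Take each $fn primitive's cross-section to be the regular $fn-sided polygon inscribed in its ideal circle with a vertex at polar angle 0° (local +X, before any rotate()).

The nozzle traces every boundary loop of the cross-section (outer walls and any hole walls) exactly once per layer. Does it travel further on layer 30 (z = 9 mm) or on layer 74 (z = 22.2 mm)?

Layer 30 (z = 9): the cylinder is absent (z outside [0, 8]); the r=11 cylinder at (11.5, -2.5) gives a regular 32-gon of circumradius 11 (constant along its height) (perimeter = 2·32·11.000·sin(180°/32) = 69.00 mm); the cube at (-1, -1.5) is present — its section is the full 22×25 rectangle (perimeter 94.00 mm); Merging all regions: the regions partially overlap (shared area 162.98 mm²), so the edge portions inside another operand are dropped and the merged outline is re-measured after clipping — boundary = 110.37 mm; the cube at (6, 15.5) is present — its section is the full 19.5×6 rectangle (perimeter 51.00 mm); Combining (union): the regions partially overlap (shared area 90.00 mm²), so the edge portions inside another operand are dropped and the merged outline is re-measured after clipping — boundary = 119.37 mm; (rotated 45° about Z; rotation is an isometry so areas/perimeters/island counts are preserved). So its perimeter = 119.37 mm. Layer 74 (z = 22.2): the cylinder is not intersected at this z (z outside [0, 8]); the cylinder at (11.5, -2.5) is not intersected at this z (z outside [7.5, 22]); the cube at (-1, -1.5) (footprint 22×25) is included at this height (perimeter 94.00 mm); Taking the union: only the 22×25 cube at (-1, -1.5) is present, so the union is just that shape — boundary = 94.00 mm; the cube at (6, 15.5) does not reach this height (z outside [8, 21.5]); Merging all regions: only the result so far is present, so the union is just that shape — boundary = 94.00 mm; (rotated 45° about Z; rotation is an isometry so areas/perimeters/island counts are preserved). So its perimeter = 94.00 mm. Layer 30 is larger (119.37 vs 94.00 mm).

layer 30 (z = 9 mm)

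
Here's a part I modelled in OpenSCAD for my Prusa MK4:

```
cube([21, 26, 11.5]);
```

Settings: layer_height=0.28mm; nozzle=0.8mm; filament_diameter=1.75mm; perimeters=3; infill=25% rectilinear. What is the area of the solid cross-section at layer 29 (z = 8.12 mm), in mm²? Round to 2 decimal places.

At z = 8.12 mm: the cube is present — its section is the full 21×26 rectangle (area 546.00 mm²). Overall, the cross-section is a single solid region. Net area = 546.00 mm².

546.00 mm²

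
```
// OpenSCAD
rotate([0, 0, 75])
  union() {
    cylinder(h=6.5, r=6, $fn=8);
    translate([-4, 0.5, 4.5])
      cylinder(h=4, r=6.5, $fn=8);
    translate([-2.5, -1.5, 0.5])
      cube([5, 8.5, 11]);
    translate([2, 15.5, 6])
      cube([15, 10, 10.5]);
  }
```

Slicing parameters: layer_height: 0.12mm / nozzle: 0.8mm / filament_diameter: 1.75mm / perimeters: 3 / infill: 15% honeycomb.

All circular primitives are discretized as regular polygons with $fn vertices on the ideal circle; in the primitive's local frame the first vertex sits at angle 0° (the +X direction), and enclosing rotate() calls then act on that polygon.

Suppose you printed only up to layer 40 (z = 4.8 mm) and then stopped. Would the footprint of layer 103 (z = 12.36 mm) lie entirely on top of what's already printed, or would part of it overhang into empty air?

Compare the two slices. At z = 4.8: the r=6 cylinder contributes a regular 8-gon of circumradius 6 (area = (8/2)·6.000²·sin(360°/8) = 101.82 mm²); the r=6.5 cylinder at (-4, 0.5) contributes a regular 8-gon of circumradius 6.5 (area = (8/2)·6.500²·sin(360°/8) = 119.50 mm²); the cube at (-2.5, -1.5) (footprint 5×8.5) is included at this height (area 42.50 mm²); the cube at (2, 15.5) does not reach this height (z outside [6, 16.5]); Merging all regions: the regions partially overlap — summed areas 263.82 mm² minus the doubly-counted overlap 99.49 mm² gives 164.33 mm² — area = 164.33 mm²; (rotated 75° about Z; rotation is an isometry so areas/perimeters/island counts are preserved). At z = 12.36: the cylinder does not reach this height (z outside [0, 6.5]); the cylinder at (-4, 0.5) is not intersected at this z (z outside [4.5, 8.5]); the cube at (-2.5, -1.5) is absent (z outside [0.5, 11.5]); the cube at (2, 15.5) (footprint 15×10) is included at this height (area 150.00 mm²); Merging all regions: only the 15×10 cube at (2, 15.5) is present, so the union is just that shape — area = 150.00 mm²; (rotated 75° about Z; rotation is an isometry so areas/perimeters/island counts are preserved). Checking containment: at z = 12.36 the cross-section extends beyond the z = 4.8 cross-section by about 150.00 mm².

part overhangs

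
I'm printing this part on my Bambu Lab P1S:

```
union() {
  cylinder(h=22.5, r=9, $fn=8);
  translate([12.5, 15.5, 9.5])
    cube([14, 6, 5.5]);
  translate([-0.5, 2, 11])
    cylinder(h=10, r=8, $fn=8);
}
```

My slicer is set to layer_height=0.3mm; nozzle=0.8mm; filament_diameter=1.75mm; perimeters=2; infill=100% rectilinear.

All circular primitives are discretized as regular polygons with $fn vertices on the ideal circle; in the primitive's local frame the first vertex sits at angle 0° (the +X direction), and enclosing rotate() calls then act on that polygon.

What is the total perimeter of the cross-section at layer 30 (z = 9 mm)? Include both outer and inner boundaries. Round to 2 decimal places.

At z = 9 mm: the cylinder: section is a regular 8-gon, circumradius r=9 (perimeter = 2·8·9.000·sin(180°/8) = 55.11 mm); the cube at (12.5, 15.5) does not reach this height (z outside [9.5, 15]); the cylinder at (-0.5, 2) does not reach this height (z outside [11, 21]); Merging all regions: only the r=9 cylinder is present, so the union is just that shape — boundary = 55.11 mm. Overall, the cross-section is a single solid region. Total boundary length (outer) = 55.11 mm.

55.11 mm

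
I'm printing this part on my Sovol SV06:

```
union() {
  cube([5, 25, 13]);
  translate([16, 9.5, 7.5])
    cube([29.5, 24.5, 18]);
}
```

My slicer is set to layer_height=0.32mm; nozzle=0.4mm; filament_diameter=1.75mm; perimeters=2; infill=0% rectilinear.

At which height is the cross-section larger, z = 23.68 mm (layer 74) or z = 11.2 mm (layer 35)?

layer 35 (z = 11.2 mm)

Layer 74 (z = 23.68): the cube is absent (z outside [0, 13]); the cube at (16, 9.5) is present — its section is the full 29.5×24.5 rectangle (area 722.75 mm²); Taking the union: only the 29.5×24.5 cube at (16, 9.5) is present, so the union is just that shape — area = 722.75 mm². So its area = 722.75 mm². Layer 35 (z = 11.2): the cube (footprint 5×25) is included at this height (area 125.00 mm²); the cube at (16, 9.5) (footprint 29.5×24.5) is included at this height (area 722.75 mm²); Combining (union): the 2 present regions are separate (no shared area or edge), so areas and boundary lengths simply add and each stays a separate island — area = 847.75 mm². So its area = 847.75 mm². Layer 35 is larger (847.75 vs 722.75 mm²).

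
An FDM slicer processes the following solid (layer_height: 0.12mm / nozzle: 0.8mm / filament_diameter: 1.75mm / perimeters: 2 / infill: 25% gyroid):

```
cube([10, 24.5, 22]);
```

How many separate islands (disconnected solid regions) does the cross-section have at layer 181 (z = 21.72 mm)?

At z = 21.72 mm: the cube (footprint 10×24.5) is included at this height. Overall, the cross-section is a single solid region. Island count = 1.

1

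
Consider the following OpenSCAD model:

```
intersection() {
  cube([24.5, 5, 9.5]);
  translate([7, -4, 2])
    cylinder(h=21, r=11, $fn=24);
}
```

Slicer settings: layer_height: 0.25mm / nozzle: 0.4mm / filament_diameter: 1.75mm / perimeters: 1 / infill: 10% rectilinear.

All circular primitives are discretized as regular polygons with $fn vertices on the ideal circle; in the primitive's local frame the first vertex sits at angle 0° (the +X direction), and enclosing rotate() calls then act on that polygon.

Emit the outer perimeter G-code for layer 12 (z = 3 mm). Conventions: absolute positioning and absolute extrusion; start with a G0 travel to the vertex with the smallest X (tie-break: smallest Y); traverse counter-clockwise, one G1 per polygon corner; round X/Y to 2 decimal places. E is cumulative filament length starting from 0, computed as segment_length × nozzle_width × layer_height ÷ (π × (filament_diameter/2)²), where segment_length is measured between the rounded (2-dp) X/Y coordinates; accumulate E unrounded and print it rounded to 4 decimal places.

G0 X0.00 Y0.00 Z3.00
G1 X17.15 Y0.00 E0.7130
G1 X16.53 Y1.50 E0.7805
G1 X14.78 Y3.78 E0.9000
G1 X13.19 Y5.00 E0.9833
G1 X0.81 Y5.00 E1.4980
G1 X0.00 Y4.38 E1.5404
G1 X0.00 Y0.00 E1.7225

At z = 3 mm: the cube is present — its section is the full 24.5×5 rectangle; the r=11 cylinder at (7, -4) gives a regular 24-gon of circumradius 11 (constant along its height); After intersecting: the r=11 cylinder at (7, -4) partially overlaps the 24.5×5 cube; clipping to the common part keeps 77.74 mm² — 1 connected region. The outline is a single polygon with 7 vertices. Extrusion per mm of travel: 0.4 × 0.25 / (π × 0.875²) = 0.041575. Accumulating E over each segment gives final E = 1.7225.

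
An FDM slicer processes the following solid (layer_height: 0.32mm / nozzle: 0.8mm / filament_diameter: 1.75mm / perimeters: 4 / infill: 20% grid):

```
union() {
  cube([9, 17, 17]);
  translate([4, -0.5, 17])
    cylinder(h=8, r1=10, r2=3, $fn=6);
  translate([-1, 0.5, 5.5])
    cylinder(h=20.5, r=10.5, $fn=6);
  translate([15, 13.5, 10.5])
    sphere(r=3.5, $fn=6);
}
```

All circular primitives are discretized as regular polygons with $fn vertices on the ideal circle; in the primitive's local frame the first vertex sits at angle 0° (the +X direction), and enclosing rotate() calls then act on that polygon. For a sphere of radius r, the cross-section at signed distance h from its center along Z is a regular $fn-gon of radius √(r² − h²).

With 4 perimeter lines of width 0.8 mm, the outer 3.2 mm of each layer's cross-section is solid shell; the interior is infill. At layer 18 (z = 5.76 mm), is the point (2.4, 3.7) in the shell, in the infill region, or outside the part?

At z = 5.76 mm: the cube is present — its section is the full 9×17 rectangle; the cone at (4, -0.5) does not reach this height (z outside [17, 25]); the r=10.5 cylinder at (-1, 0.5) contributes a regular 6-gon of circumradius 10.5; the sphere at (15, 13.5) is not intersected at this z (|z−center|=4.740 > r=3.5); Taking the union: the regions partially overlap (shared area 66.80 mm²), so overlapping operands fuse into one piece — 1 connected region. Overall, the cross-section is a single solid region. The nearest boundary edge runs (-6.25, 9.59)→(0.00, 9.59); distance from the point to it = 6.36 mm. The point is inside the cross-section and 6.36 mm from the nearest boundary — more than the 3.2 mm shell width (4 × 0.8), so it's in the infill interior.

infill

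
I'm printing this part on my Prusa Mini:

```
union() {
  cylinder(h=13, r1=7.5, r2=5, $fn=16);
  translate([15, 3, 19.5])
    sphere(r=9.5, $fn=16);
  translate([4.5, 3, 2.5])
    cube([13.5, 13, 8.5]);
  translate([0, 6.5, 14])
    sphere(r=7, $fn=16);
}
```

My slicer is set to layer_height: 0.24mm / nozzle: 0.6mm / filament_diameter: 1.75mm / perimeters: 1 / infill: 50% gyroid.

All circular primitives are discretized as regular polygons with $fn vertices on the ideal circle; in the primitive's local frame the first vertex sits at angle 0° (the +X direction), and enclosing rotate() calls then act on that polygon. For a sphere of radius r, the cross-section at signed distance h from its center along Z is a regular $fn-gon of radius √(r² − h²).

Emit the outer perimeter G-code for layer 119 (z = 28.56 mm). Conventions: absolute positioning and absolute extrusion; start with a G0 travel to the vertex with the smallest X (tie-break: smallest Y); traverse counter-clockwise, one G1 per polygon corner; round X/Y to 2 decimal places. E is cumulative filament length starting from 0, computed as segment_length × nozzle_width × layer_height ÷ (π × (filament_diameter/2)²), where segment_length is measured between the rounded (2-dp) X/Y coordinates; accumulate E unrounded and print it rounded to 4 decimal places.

At z = 28.56 mm: the cone does not reach this height (z outside [0, 13]); the sphere at (15, 3): section is a regular 16-gon, circumradius = √(r²−h²) = √(9.5²−9.06²) = 2.858; the cube at (4.5, 3) is not intersected at this z (z outside [2.5, 11]); the sphere at (0, 6.5) is not intersected at this z (|z−center|=14.560 > r=7); Combining (union): only the r=9.5 sphere at (15, 3) is present, so the union is just that shape — 1 connected region. The outline is a single polygon with 16 vertices. Extrusion per mm of travel: 0.6 × 0.24 / (π × 0.875²) = 0.059868. Accumulating E over each segment gives final E = 1.0679.

G0 X12.14 Y3.00 Z28.56
G1 X12.36 Y1.91 E0.0666
G1 X12.98 Y0.98 E0.1335
G1 X13.91 Y0.36 E0.2004
G1 X15.00 Y0.14 E0.2670
G1 X16.09 Y0.36 E0.3335
G1 X17.02 Y0.98 E0.4005
G1 X17.64 Y1.91 E0.4674
G1 X17.86 Y3.00 E0.5340
G1 X17.64 Y4.09 E0.6005
G1 X17.02 Y5.02 E0.6674
G1 X16.09 Y5.64 E0.7344
G1 X15.00 Y5.86 E0.8009
G1 X13.91 Y5.64 E0.8675
G1 X12.98 Y5.02 E0.9344
G1 X12.36 Y4.09 E1.0013
G1 X12.14 Y3.00 E1.0679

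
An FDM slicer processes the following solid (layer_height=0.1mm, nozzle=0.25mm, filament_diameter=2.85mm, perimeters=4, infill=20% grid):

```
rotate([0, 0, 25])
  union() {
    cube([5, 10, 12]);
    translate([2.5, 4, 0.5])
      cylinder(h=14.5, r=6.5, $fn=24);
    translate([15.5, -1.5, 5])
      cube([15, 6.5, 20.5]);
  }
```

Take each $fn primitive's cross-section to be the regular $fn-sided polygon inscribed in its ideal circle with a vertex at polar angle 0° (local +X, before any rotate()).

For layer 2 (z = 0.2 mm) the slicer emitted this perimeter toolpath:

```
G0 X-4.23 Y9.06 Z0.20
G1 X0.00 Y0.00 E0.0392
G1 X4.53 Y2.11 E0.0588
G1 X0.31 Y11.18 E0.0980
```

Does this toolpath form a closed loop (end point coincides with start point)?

no

Start point (G0): (-4.23, 9.06). End point (last G1): the path does not return to the start — open.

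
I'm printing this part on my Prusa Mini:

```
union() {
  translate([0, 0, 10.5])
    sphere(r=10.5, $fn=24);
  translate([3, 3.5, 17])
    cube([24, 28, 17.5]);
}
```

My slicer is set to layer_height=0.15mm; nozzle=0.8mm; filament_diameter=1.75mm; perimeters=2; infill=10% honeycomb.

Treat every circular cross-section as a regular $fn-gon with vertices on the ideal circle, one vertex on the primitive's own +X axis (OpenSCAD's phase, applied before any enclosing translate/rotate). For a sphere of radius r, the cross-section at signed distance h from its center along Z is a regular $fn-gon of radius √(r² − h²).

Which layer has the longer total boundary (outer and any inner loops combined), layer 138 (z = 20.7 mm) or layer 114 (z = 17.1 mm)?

layer 114 (z = 17.1 mm)

Layer 138 (z = 20.7): the r=10.5 sphere slices to a regular 24-gon of circumradius 2.492 (√(r²−h²) with h=10.2 from center) (perimeter = 2·24·2.492·sin(180°/24) = 15.61 mm); the cube at (3, 3.5) is present — its section is the full 24×28 rectangle (perimeter 104.00 mm); Combining (union): the 2 present regions are separate (no shared area or edge), so areas and boundary lengths simply add and each stays a separate island — boundary = 119.61 mm. So its perimeter = 119.61 mm. Layer 114 (z = 17.1): the sphere: section is a regular 24-gon, circumradius = √(r²−h²) = √(10.5²−6.6²) = 8.166 (perimeter = 2·24·8.166·sin(180°/24) = 51.16 mm); the cube at (3, 3.5) is present — its section is the full 24×28 rectangle (perimeter 104.00 mm); Taking the union: the regions partially overlap (shared area 10.98 mm²), so the edge portions inside another operand are dropped and the merged outline is re-measured after clipping — boundary = 140.76 mm. So its perimeter = 140.76 mm. Layer 114 is larger (140.76 vs 119.61 mm).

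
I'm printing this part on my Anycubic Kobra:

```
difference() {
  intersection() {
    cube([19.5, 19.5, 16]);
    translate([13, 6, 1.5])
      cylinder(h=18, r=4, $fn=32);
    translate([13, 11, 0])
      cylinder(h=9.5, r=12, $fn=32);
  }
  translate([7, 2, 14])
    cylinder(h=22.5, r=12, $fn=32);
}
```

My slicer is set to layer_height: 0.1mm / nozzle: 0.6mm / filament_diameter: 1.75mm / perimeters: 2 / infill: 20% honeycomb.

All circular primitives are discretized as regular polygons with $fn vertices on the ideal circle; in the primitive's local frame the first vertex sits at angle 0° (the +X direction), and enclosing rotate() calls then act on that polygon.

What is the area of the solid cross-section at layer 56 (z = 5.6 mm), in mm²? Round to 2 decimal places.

At z = 5.6 mm: the cube is present — its section is the full 19.5×19.5 rectangle (area 380.25 mm²); the r=4 cylinder at (13, 6) contributes a regular 32-gon of circumradius 4 (area = (32/2)·4.000²·sin(360°/32) = 49.94 mm²); the r=12 cylinder at (13, 11) gives a regular 32-gon of circumradius 12 (constant along its height) (area = (32/2)·12.000²·sin(360°/32) = 449.49 mm²); After intersecting: the r=4 cylinder at (13, 6) lies inside the 19.5×19.5 cube, so the common part is the r=4 cylinder at (13, 6) itself; the running intersection lies inside the r=12 cylinder at (13, 11), so it is kept whole — area = 49.94 mm²; the cylinder at (7, 2) does not reach this height (z outside [14, 36.5]); After the difference (first − rest): none of the subtracted shapes is present at this height, so the result so far is unchanged — area = 49.94 mm². Overall, the cross-section is a single solid region. Net area = 49.94 mm².

49.94 mm²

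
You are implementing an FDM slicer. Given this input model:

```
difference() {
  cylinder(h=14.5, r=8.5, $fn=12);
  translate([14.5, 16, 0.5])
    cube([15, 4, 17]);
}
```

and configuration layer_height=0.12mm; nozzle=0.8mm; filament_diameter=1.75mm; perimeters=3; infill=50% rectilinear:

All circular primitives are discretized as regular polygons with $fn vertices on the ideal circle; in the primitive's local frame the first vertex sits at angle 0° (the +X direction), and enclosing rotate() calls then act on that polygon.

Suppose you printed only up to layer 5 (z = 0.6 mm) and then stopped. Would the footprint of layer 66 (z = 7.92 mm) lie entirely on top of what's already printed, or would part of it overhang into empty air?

entirely on top

Compare the two slices. At z = 0.6: the cylinder: section is a regular 12-gon, circumradius r=8.5 (area = (12/2)·8.500²·sin(360°/12) = 216.75 mm²); the 15×4 cube at (14.5, 16) contributes its full rectangle (area 60.00 mm²); Taking the first minus the rest: starting from the r=8.5 cylinder (216.75 mm²), the 15×4 cube at (14.5, 16) misses the remaining region (no effect) — area = 216.75 mm². At z = 7.92: the r=8.5 cylinder contributes a regular 12-gon of circumradius 8.5 (area = (12/2)·8.500²·sin(360°/12) = 216.75 mm²); the 15×4 cube at (14.5, 16) contributes its full rectangle (area 60.00 mm²); Subtracting the remaining from the first: starting from the r=8.5 cylinder (216.75 mm²), the 15×4 cube at (14.5, 16) misses the remaining region (no effect) — area = 216.75 mm². Checking containment: the cross-section at z = 7.92 is a subset of the cross-section at z = 0.6.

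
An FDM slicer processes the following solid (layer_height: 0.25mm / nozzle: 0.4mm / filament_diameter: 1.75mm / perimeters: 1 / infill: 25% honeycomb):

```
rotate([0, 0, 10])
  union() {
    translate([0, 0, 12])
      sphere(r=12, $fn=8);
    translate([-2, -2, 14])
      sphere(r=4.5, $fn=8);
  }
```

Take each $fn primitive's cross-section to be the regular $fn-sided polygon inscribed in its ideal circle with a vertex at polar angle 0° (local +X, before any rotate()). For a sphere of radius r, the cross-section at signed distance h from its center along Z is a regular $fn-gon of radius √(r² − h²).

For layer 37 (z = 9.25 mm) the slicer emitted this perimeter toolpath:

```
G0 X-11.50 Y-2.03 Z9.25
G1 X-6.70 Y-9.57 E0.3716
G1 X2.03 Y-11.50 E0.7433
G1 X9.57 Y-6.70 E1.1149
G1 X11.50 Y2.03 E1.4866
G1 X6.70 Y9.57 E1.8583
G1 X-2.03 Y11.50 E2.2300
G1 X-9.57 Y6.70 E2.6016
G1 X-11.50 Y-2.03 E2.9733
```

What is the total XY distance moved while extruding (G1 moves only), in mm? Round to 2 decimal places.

71.52 mm

Sum the Euclidean lengths of each G1 segment: total = 71.52 mm.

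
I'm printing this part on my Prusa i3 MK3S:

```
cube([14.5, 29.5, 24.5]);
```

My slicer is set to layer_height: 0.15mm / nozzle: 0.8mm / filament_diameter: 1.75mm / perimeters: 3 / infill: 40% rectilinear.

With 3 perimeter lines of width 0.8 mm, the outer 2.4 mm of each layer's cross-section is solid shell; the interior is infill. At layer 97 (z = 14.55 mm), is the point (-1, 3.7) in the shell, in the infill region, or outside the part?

At z = 14.55 mm: the cube is present — its section is the full 14.5×29.5 rectangle. Overall, the cross-section is a single solid region. The nearest boundary edge runs (0.00, 29.50)→(0.00, 0.00); distance from the point to it = 1.00 mm. The point is not inside any of the regions above, so it lies outside the cross-section (1.00 mm from the nearest boundary).

outside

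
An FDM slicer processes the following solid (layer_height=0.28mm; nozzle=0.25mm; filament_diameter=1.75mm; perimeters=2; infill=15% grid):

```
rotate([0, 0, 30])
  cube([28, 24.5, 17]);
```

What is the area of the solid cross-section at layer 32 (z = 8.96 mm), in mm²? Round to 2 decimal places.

686.00 mm²

At z = 8.96 mm: the 28×24.5 cube contributes its full rectangle (area 686.00 mm²); (rotated 30° about Z; rotation is an isometry so areas/perimeters/island counts are preserved). Overall, the cross-section is a single solid region. Net area = 686.00 mm².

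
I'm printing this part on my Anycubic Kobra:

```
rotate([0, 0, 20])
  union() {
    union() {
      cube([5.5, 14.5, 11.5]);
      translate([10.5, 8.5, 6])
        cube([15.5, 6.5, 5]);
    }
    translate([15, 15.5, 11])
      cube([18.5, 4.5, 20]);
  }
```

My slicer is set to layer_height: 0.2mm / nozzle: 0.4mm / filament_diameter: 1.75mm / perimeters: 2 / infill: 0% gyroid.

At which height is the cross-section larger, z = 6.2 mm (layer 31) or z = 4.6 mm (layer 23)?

layer 31 (z = 6.2 mm)

Layer 31 (z = 6.2): the 5.5×14.5 cube contributes its full rectangle (area 79.75 mm²); the 15.5×6.5 cube at (10.5, 8.5) contributes its full rectangle (area 100.75 mm²); Taking the union: the 2 present regions are separate (no shared area or edge), so areas and boundary lengths simply add and each stays a separate island — area = 180.50 mm²; the cube at (15, 15.5) does not reach this height (z outside [11, 31]); Combining (union): only the result so far is present, so the union is just that shape — area = 180.50 mm²; (rotated 20° about Z; rotation is an isometry so areas/perimeters/island counts are preserved). So its area = 180.50 mm². Layer 23 (z = 4.6): the cube is present — its section is the full 5.5×14.5 rectangle (area 79.75 mm²); the cube at (10.5, 8.5) is not intersected at this z (z outside [6, 11]); Merging all regions: only the 5.5×14.5 cube is present, so the union is just that shape — area = 79.75 mm²; the cube at (15, 15.5) is absent (z outside [11, 31]); Combining (union): only the result so far is present, so the union is just that shape — area = 79.75 mm²; (whole slice rotated 20° about Z — lengths, areas and connectivity unchanged). So its area = 79.75 mm². Layer 31 is larger (180.50 vs 79.75 mm²).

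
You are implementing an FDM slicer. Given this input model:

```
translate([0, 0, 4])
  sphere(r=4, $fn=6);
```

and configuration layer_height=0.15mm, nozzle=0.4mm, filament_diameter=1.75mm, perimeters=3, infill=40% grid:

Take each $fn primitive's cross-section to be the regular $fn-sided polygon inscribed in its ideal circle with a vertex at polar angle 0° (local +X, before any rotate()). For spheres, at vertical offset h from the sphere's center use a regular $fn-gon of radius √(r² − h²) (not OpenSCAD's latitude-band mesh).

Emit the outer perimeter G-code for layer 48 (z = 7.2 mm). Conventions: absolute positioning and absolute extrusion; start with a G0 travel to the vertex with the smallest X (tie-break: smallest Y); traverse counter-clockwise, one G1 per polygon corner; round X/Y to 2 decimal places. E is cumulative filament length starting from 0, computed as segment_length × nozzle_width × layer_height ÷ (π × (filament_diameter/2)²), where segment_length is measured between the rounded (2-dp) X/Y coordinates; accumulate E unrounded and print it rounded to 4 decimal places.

G0 X-2.40 Y0.00 Z7.20
G1 X-1.20 Y-2.08 E0.0599
G1 X1.20 Y-2.08 E0.1198
G1 X2.40 Y0.00 E0.1797
G1 X1.20 Y2.08 E0.2396
G1 X-1.20 Y2.08 E0.2994
G1 X-2.40 Y0.00 E0.3593

At z = 7.2 mm: the sphere: section is a regular 6-gon, circumradius = √(r²−h²) = √(4²−3.2²) = 2.400. The outline is a single polygon with 6 vertices. Extrusion per mm of travel: 0.4 × 0.15 / (π × 0.875²) = 0.024945. Accumulating E over each segment gives final E = 0.3593.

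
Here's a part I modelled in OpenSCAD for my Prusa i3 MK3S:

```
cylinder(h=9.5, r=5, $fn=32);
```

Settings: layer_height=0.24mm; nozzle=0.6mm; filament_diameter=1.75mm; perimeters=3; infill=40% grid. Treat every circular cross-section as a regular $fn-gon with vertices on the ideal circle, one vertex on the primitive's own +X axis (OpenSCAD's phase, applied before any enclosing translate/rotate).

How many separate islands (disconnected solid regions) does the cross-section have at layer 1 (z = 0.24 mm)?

1

At z = 0.24 mm: the r=5 cylinder gives a regular 32-gon of circumradius 5 (constant along its height). Overall, the cross-section is a single solid region. Island count = 1.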